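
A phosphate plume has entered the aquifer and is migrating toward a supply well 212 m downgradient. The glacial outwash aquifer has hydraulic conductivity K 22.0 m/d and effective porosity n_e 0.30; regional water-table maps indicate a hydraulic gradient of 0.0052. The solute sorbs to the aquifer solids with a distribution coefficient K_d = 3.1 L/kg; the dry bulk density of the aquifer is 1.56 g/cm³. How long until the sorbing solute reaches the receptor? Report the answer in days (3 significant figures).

Darcy flux q = K·i = 22.0 × 0.0052 = 0.1144 m/d
v_s = q/n_e = 0.1144/0.30 = 0.3813 m/d
Retardation R = 1 + ρ_b·K_d/n = 1 + 1.56×3.1/0.30 = 17.12
Contaminant velocity v_c = v/R = 0.3813/17.12 = 0.02227 m/d
t = L/v_c = 212/0.02227 = 9518 d

9520 days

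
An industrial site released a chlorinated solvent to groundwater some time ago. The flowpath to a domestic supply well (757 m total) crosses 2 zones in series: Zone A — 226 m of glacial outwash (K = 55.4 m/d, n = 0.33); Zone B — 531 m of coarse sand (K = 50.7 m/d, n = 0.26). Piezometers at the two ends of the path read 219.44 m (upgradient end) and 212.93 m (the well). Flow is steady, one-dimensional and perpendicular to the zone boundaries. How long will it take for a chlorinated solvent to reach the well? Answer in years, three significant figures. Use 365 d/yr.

1.30 years

Total head drop ΔH = 219.44 − 212.93 = 6.51 m
Continuity: the same q passes through each zone, so ΔH = q·Σ(L_j/K_j) — the zones act as resistances in series.
Σ(L/K) = 226/55.4 + 531/50.7 = 4.079 + 10.47 = 14.55 d
q = ΔH / Σ(L/K) = 6.51 / 14.55 = 0.4473 m/d (same in every zone)
Zone A: v = q/n = 0.4473/0.33 = 1.356 m/d → t_A = 226/1.356 = 166.7 d
Zone B: v = q/n = 0.4473/0.26 = 1.721 m/d → t_B = 531/1.721 = 308.6 d
Total t = 166.7 + 308.6 = 475.3 d
   = 475.3 / 365 = 1.30 yr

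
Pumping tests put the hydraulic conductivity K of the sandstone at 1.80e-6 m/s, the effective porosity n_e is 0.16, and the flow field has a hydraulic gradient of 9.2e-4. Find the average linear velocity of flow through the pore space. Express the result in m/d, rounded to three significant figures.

8.94e-4 m/d

K = 1.80e-6 m/s × 86400 s/d = 0.1555 m/d
q = Ki = 0.1555 × 9.2e-4 = 1.431e-4 m/d
Seepage velocity v = q / n = 1.431e-4 / 0.16 = 8.942e-4 m/d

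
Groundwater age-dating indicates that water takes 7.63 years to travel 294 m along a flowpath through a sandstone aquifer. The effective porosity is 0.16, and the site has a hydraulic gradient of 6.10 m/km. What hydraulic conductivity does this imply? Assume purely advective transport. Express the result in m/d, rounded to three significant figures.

2.77 m/d

t = 7.63 years = 2785 d
v = L / t = 294 / 2785 = 0.1056 m/d
K = v · n / i = 0.1056 × 0.16 / 0.0061 = 2.77 m/d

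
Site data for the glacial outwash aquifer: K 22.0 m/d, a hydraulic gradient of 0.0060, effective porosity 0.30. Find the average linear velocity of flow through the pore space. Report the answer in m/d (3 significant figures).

Specific discharge q = 22.0 × 0.0060 = 0.1320 m/d
Seepage velocity v = q / n = 0.1320 / 0.30 = 0.4400 m/d

0.440 m/d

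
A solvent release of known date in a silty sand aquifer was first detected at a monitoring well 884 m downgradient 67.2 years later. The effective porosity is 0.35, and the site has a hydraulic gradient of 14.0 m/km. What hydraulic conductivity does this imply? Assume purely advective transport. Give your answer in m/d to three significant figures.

0.901 m/d

t = 67.2 years = 24530 d
v = L / t = 884 / 24530 = 0.03604 m/d
K = v · n / i = 0.03604 × 0.35 / 0.014 = 0.901 m/d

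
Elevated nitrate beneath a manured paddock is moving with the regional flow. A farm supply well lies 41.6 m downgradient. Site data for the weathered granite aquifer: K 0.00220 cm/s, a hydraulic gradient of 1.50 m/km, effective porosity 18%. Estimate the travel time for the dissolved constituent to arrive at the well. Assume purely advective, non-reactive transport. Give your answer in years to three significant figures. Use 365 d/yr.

7.20 years

K = 0.00220 cm/s × 864 = 1.901 m/d
Specific discharge q = 1.901 × 0.0015 = 0.002851 m/d
Seepage velocity v = q / n = 0.002851 / 0.18 = 0.01584 m/d
t = L / v = 41.6 / 0.01584 = 2626 d
   = 2626 / 365 = 7.20 yr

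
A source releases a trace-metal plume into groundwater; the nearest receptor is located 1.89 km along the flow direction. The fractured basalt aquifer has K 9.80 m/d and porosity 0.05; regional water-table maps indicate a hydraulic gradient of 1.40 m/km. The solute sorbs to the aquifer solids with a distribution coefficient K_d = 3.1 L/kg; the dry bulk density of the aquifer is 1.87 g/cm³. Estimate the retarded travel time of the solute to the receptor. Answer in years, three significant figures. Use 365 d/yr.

2210 years

Specific discharge q = 9.80 × 0.0014 = 0.01372 m/d
Average linear velocity = 0.01372 / 0.05 = 0.2744 m/d
Retardation R = 1 + ρ_b·K_d/n = 1 + 1.87×3.1/0.05 = 116.9
Contaminant velocity v_c = v/R = 0.2744/116.9 = 0.002347 m/d
L = 1.89 km = 1890 m
t = L/v_c = 1890/0.002347 = 805500 d
   = 805500/365 = 2210 yr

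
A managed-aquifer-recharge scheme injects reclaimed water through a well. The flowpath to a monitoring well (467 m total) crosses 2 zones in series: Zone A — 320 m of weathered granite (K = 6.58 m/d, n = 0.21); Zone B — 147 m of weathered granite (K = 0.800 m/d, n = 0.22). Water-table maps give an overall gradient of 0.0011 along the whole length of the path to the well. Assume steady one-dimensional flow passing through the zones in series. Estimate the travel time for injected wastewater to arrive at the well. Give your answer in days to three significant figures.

45000 days

Steady 1-D flow in series ⇒ the Darcy flux q is identical in every zone and the zone head losses add (resistances L/K in series).
Σ(L/K) = 320/6.58 + 147/0.800 = 48.63 + 183.8 = 232.4 d
K_eq = L_total / Σ(L/K) = 467 / 232.4 = 2.010 m/d
q = K_eq · i = 2.010 × 0.0011 = 0.002211 m/d (same in every zone)
Zone A: v = q/n = 0.002211/0.21 = 0.01053 m/d → t_A = 320/0.01053 = 30400 d
Zone B: v = q/n = 0.002211/0.22 = 0.01005 m/d → t_B = 147/0.01005 = 14630 d
Total t = 30400 + 14630 = 45030 d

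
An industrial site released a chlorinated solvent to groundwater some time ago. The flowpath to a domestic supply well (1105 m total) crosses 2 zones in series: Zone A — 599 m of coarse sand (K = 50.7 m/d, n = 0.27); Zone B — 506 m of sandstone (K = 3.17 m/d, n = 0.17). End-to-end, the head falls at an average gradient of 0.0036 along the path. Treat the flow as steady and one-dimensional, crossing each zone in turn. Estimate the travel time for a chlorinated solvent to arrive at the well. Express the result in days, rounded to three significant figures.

Steady 1-D flow in series ⇒ the Darcy flux q is identical in every zone and the zone head losses add (resistances L/K in series).
Σ(L/K) = 599/50.7 + 506/3.17 = 11.81 + 159.6 = 171.4 d
K_eq = L_total / Σ(L/K) = 1105 / 171.4 = 6.446 m/d
q = K_eq · i = 6.446 × 0.0036 = 0.02320 m/d (same in every zone)
Zone A: v = q/n = 0.02320/0.27 = 0.08594 m/d → t_A = 599/0.08594 = 6970 d
Zone B: v = q/n = 0.02320/0.17 = 0.1365 m/d → t_B = 506/0.1365 = 3707 d
Total t = 6970 + 3707 = 10680 d

10700 days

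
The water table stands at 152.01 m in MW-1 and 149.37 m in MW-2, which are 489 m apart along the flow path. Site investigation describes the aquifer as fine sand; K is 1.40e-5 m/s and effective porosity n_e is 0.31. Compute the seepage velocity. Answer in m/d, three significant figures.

0.0211 m/d

Hydraulic gradient i = (152.01 − 149.37) / 489 = 2.64 / 489 = 0.005399
K = 1.40e-5 m/s × 86400 s/d = 1.210 m/d
Darcy flux q = K·i = 1.210 × 0.005399 = 0.006530 m/d
Average linear velocity = 0.006530 / 0.31 = 0.02107 m/d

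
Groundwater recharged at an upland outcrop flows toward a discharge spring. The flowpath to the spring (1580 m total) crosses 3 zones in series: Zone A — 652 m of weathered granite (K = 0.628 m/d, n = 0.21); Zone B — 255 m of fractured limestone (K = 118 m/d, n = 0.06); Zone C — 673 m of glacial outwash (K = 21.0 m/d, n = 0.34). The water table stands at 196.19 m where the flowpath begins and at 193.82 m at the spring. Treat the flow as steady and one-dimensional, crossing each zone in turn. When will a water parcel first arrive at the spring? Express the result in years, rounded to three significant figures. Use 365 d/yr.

472 years

Total head drop ΔH = 196.19 − 193.82 = 2.37 m
Continuity: the same q passes through each zone, so ΔH = q·Σ(L_j/K_j) — the zones act as resistances in series.
Σ(L/K) = 652/0.628 + 255/118 + 673/21.0 = 1038 + 2.161 + 32.05 = 1072 d
q = ΔH / Σ(L/K) = 2.37 / 1072 = 0.002210 m/d (same in every zone)
Zone A: v = q/n = 0.002210/0.21 = 0.01052 m/d → t_A = 652/0.01052 = 61960 d
Zone B: v = q/n = 0.002210/0.06 = 0.03683 m/d → t_B = 255/0.03683 = 6923 d
Zone C: v = q/n = 0.002210/0.34 = 0.006500 m/d → t_C = 673/0.006500 = 103500 d
Total t = 61960 + 6923 + 103500 = 172400 d
   = 172400 / 365 = 472 yr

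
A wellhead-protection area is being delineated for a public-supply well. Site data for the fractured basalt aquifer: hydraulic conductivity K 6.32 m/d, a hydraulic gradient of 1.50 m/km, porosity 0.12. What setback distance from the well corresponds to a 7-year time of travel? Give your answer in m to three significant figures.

202 m

Specific discharge q = 6.32 × 0.0015 = 0.009480 m/d
v_s = q/n_e = 0.009480/0.12 = 0.07900 m/d
T = 7 yr × 365 = 2555 d
L = v × T = 0.07900 × 2555 = 201.8 m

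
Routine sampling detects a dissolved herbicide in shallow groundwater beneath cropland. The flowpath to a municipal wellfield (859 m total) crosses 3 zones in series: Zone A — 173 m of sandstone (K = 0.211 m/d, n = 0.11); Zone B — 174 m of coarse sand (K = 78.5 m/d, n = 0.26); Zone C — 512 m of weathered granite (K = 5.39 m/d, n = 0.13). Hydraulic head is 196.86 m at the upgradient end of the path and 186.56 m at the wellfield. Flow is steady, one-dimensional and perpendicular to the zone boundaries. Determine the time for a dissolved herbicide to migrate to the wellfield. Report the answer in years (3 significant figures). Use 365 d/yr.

Total head drop ΔH = 196.86 − 186.56 = 10.30 m
Continuity: the same q passes through each zone, so ΔH = q·Σ(L_j/K_j) — the zones act as resistances in series.
Σ(L/K) = 173/0.211 + 174/78.5 + 512/5.39 = 819.9 + 2.217 + 94.99 = 917.1 d
q = ΔH / Σ(L/K) = 10.30 / 917.1 = 0.01123 m/d (same in every zone)
Zone A: v = q/n = 0.01123/0.11 = 0.1021 m/d → t_A = 173/0.1021 = 1694 d
Zone B: v = q/n = 0.01123/0.26 = 0.04320 m/d → t_B = 174/0.04320 = 4028 d
Zone C: v = q/n = 0.01123/0.13 = 0.08639 m/d → t_C = 512/0.08639 = 5927 d
Total t = 1694 + 4028 + 5927 = 11650 d
   = 11650 / 365 = 31.9 yr

31.9 years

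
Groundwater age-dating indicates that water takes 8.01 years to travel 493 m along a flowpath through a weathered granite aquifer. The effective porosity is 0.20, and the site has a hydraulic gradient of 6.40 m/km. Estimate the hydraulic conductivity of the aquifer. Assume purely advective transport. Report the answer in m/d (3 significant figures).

5.27 m/d

t = 8.01 years = 2924 d
v = L / t = 493 / 2924 = 0.1686 m/d
K = v · n / i = 0.1686 × 0.20 / 0.0064 = 5.27 m/d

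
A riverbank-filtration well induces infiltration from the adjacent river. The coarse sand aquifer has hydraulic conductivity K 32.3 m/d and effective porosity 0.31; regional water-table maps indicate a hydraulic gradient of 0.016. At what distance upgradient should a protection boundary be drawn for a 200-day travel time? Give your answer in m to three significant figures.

Darcy flux q = K·i = 32.3 × 0.016 = 0.5168 m/d
v = Ki/n = 32.3·0.016/0.31 = 1.667 m/d
L = v × T = 1.667 × 200 = 333.4 m

333 m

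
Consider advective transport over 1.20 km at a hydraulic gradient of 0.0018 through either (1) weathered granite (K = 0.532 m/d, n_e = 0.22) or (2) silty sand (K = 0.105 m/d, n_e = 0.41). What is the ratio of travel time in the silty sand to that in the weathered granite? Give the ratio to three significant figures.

9.44

Unit 1 (weathered granite): v = 0.532×0.0018/0.22 = 0.004353 m/d, t = 1200/0.004353 = 275700 d
Unit 2 (silty sand): v = 0.105×0.0018/0.41 = 4.610e-4 m/d, t = 1200/4.610e-4 = 2.603e6 d
t(silty sand) / t(weathered granite) = 2.603e6/275700 = 9.44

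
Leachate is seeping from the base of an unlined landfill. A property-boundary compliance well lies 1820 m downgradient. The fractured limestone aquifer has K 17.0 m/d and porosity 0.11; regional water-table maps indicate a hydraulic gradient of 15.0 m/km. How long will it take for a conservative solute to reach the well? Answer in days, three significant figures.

Darcy flux q = K·i = 17.0 × 0.015 = 0.2550 m/d
v = Ki/n = 17.0·0.015/0.11 = 2.318 m/d
t = L / v = 1820 / 2.318 = 785.1 d

785 days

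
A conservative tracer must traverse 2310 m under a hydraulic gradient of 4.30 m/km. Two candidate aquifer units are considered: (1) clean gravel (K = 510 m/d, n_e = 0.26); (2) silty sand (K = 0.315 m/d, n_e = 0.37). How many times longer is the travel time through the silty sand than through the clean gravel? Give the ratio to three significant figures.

Unit 1 (clean gravel): v = 510×0.0043/0.26 = 8.435 m/d, t = 2310/8.435 = 273.9 d
Unit 2 (silty sand): v = 0.315×0.0043/0.37 = 0.003661 m/d, t = 2310/0.003661 = 631000 d
t(silty sand) / t(clean gravel) = 631000/273.9 = 2300

2300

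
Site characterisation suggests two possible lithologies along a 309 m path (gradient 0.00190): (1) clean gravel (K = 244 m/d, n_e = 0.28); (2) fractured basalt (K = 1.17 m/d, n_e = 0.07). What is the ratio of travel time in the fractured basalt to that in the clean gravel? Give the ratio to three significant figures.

Unit 1 (clean gravel): v = 244×0.0019/0.28 = 1.656 m/d, t = 309/1.656 = 186.6 d
Unit 2 (fractured basalt): v = 1.17×0.0019/0.07 = 0.03176 m/d, t = 309/0.03176 = 9730 d
t(fractured basalt) / t(clean gravel) = 9730/186.6 = 52.1

52.1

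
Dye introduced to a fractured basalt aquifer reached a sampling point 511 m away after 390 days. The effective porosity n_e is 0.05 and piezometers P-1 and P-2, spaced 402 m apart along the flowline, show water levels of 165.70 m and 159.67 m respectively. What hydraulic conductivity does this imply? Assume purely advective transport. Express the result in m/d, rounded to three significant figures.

4.37 m/d

Hydraulic gradient i = (165.70 − 159.67) / 402 = 6.03 / 402 = 0.01500
v = L / t = 511 / 390 = 1.310 m/d
K = v · n / i = 1.310 × 0.05 / 0.01500 = 4.37 m/d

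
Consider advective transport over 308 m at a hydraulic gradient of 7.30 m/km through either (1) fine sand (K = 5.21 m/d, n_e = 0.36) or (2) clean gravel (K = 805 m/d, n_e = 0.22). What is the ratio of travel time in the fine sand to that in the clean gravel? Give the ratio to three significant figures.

Unit 1 (fine sand): v = 5.21×0.0073/0.36 = 0.1056 m/d, t = 308/0.1056 = 2915 d
Unit 2 (clean gravel): v = 805×0.0073/0.22 = 26.71 m/d, t = 308/26.71 = 11.53 d
t(fine sand) / t(clean gravel) = 2915/11.53 = 253

253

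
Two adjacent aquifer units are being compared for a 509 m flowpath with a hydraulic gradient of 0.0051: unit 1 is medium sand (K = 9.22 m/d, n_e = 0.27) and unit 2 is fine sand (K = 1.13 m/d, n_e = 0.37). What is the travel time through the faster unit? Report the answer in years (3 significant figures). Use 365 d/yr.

Unit 1 (medium sand): v = 9.22×0.0051/0.27 = 0.1742 m/d, t = 509/0.1742 = 2923 d
Unit 2 (fine sand): v = 1.13×0.0051/0.37 = 0.01558 m/d, t = 509/0.01558 = 32680 d
Faster: 2923 d / 365 = 8.01 yr

8.01 years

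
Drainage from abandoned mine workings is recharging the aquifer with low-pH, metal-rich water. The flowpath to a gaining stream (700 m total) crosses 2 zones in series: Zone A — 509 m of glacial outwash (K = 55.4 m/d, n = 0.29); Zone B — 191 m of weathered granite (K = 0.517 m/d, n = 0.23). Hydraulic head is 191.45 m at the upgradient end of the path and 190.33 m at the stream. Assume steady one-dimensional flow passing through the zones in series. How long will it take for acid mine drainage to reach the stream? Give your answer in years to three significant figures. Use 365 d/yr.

177 years

Total head drop ΔH = 191.45 − 190.33 = 1.12 m
Continuity: the same q passes through each zone, so ΔH = q·Σ(L_j/K_j) — the zones act as resistances in series.
Σ(L/K) = 509/55.4 + 191/0.517 = 9.188 + 369.4 = 378.6 d
q = ΔH / Σ(L/K) = 1.12 / 378.6 = 0.002958 m/d (same in every zone)
Zone A: v = q/n = 0.002958/0.29 = 0.01020 m/d → t_A = 509/0.01020 = 49900 d
Zone B: v = q/n = 0.002958/0.23 = 0.01286 m/d → t_B = 191/0.01286 = 14850 d
Total t = 49900 + 14850 = 64750 d
   = 64750 / 365 = 177 yr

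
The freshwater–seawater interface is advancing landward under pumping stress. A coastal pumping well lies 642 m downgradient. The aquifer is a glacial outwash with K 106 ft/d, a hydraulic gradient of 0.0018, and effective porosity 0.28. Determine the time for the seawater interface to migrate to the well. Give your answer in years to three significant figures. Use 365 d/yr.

8.47 years

K = 106 ft/d × 0.3048 = 32.31 m/d
q = Ki = 32.31 × 0.0018 = 0.05816 m/d
Seepage velocity v = q / n = 0.05816 / 0.28 = 0.2077 m/d
t = L / v = 642 / 0.2077 = 3091 d
   = 3091 / 365 = 8.47 yr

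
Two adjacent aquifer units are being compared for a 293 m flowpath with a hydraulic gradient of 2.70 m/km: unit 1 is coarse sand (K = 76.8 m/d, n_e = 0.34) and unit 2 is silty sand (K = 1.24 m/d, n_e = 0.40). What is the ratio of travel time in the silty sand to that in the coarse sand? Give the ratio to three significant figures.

72.9

Unit 1 (coarse sand): v = 76.8×0.0027/0.34 = 0.6099 m/d, t = 293/0.6099 = 480.4 d
Unit 2 (silty sand): v = 1.24×0.0027/0.40 = 0.008370 m/d, t = 293/0.008370 = 35010 d
t(silty sand) / t(coarse sand) = 35010/480.4 = 72.9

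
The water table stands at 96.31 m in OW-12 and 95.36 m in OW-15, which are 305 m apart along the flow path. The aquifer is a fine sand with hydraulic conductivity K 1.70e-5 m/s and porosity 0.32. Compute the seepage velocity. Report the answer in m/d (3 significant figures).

Hydraulic gradient i = (96.31 − 95.36) / 305 = 0.95 / 305 = 0.003115
K = 1.70e-5 m/s × 86400 s/d = 1.469 m/d
Specific discharge q = 1.469 × 0.003115 = 0.004575 m/d
v = Ki/n = 1.469·0.003115/0.32 = 0.01430 m/d

0.0143 m/d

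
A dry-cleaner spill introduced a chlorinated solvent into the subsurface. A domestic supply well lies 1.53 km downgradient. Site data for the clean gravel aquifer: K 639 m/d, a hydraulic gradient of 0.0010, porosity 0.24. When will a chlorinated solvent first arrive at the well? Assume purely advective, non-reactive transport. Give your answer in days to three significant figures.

q = Ki = 639 × 0.0010 = 0.6390 m/d
Average linear velocity = 0.6390 / 0.24 = 2.663 m/d
L = 1.53 km = 1530 m
t = L / v = 1530 / 2.663 = 574.6 d

575 days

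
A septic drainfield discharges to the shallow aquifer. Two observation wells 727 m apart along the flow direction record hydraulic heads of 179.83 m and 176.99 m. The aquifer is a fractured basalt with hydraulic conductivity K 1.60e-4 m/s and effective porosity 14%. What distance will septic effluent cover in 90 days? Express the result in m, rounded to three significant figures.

Hydraulic gradient i = (179.83 − 176.99) / 727 = 2.84 / 727 = 0.003906
K = 1.60e-4 m/s × 86400 s/d = 13.82 m/d
q = Ki = 13.82 × 0.003906 = 0.05400 m/d
Seepage velocity v = q / n = 0.05400 / 0.14 = 0.3857 m/d
L = v × T = 0.3857 × 90 = 34.72 m

34.7 m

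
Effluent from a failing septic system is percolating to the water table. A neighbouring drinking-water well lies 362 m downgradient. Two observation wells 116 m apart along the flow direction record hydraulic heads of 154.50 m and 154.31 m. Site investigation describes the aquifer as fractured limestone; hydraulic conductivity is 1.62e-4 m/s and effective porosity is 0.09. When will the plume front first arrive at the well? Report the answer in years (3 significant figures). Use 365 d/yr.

Hydraulic gradient i = (154.50 − 154.31) / 116 = 0.19 / 116 = 0.001638
K = 1.62e-4 m/s × 86400 s/d = 14.00 m/d
Darcy flux q = K·i = 14.00 × 0.001638 = 0.02293 m/d
v = Ki/n = 14.00·0.001638/0.09 = 0.2547 m/d
t = L / v = 362 / 0.2547 = 1421 d
   = 1421 / 365 = 3.89 yr

3.89 years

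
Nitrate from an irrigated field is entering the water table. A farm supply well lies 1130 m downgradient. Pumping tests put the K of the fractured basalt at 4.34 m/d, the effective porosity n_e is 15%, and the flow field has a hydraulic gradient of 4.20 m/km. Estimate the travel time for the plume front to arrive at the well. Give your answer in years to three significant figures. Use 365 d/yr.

q = Ki = 4.34 × 0.0042 = 0.01823 m/d
v = Ki/n = 4.34·0.0042/0.15 = 0.1215 m/d
t = L / v = 1130 / 0.1215 = 9299 d
   = 9299 / 365 = 25.5 yr

25.5 years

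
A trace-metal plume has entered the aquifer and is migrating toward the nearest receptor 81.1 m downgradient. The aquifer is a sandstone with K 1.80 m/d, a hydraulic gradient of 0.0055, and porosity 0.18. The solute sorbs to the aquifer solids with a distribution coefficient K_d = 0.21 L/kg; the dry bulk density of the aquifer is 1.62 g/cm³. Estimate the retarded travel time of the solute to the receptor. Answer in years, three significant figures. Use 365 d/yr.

11.7 years

q = Ki = 1.80 × 0.0055 = 0.009900 m/d
v = Ki/n = 1.80·0.0055/0.18 = 0.05500 m/d
Retardation R = 1 + ρ_b·K_d/n = 1 + 1.62×0.21/0.18 = 2.890
Contaminant velocity v_c = v/R = 0.05500/2.890 = 0.01903 m/d
t = L/v_c = 81.1/0.01903 = 4261 d
   = 4261/365 = 11.7 yr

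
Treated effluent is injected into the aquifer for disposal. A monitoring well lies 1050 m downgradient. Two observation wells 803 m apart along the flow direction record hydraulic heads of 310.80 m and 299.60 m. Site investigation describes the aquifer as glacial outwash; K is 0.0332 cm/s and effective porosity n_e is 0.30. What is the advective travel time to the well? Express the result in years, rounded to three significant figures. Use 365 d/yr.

2.16 years

Hydraulic gradient i = (310.80 − 299.60) / 803 = 11.20 / 803 = 0.01395
K = 0.0332 cm/s × 864 = 28.68 m/d
Specific discharge q = 28.68 × 0.01395 = 0.4001 m/d
Seepage velocity v = q / n = 0.4001 / 0.30 = 1.334 m/d
t = L / v = 1050 / 1.334 = 787.3 d
   = 787.3 / 365 = 2.16 yr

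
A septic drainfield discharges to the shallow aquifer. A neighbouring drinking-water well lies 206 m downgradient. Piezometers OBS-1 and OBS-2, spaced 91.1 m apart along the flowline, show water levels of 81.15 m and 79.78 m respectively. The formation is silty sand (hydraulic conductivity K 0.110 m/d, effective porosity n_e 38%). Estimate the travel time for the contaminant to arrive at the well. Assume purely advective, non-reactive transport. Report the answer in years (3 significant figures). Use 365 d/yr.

130 years

Hydraulic gradient i = (81.15 − 79.78) / 91.1 = 1.37 / 91.1 = 0.01504
Darcy flux q = K·i = 0.110 × 0.01504 = 0.001654 m/d
v_s = q/n_e = 0.001654/0.38 = 0.004353 m/d
t = L / v = 206 / 0.004353 = 47320 d
   = 47320 / 365 = 130 yr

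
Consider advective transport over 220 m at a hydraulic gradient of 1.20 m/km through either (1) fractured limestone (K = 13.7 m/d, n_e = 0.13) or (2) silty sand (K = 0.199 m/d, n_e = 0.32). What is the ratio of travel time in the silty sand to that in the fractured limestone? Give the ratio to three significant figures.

Unit 1 (fractured limestone): v = 13.7×0.0012/0.13 = 0.1265 m/d, t = 220/0.1265 = 1740 d
Unit 2 (silty sand): v = 0.199×0.0012/0.32 = 7.463e-4 m/d, t = 220/7.463e-4 = 294800 d
t(silty sand) / t(fractured limestone) = 294800/1740 = 169

169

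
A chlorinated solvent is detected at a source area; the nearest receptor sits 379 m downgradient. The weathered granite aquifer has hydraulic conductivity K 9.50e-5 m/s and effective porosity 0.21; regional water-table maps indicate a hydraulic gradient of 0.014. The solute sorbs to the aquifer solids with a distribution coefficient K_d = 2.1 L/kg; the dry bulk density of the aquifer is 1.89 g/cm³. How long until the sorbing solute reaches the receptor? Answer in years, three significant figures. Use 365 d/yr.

37.8 years

K = 9.50e-5 m/s × 86400 s/d = 8.208 m/d
q = Ki = 8.208 × 0.014 = 0.1149 m/d
v_s = q/n_e = 0.1149/0.21 = 0.5472 m/d
Retardation R = 1 + ρ_b·K_d/n = 1 + 1.89×2.1/0.21 = 19.90
Contaminant velocity v_c = v/R = 0.5472/19.90 = 0.02750 m/d
t = L/v_c = 379/0.02750 = 13780 d
   = 13780/365 = 37.8 yr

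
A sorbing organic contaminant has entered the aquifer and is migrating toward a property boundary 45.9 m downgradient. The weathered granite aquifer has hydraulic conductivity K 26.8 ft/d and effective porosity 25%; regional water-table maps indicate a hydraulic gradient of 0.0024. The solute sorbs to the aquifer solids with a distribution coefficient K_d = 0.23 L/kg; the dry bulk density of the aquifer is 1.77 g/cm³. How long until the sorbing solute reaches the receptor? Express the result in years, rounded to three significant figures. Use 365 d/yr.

K = 26.8 ft/d × 0.3048 = 8.169 m/d
Specific discharge q = 8.169 × 0.0024 = 0.01960 m/d
Seepage velocity v = q / n = 0.01960 / 0.25 = 0.07842 m/d
Retardation R = 1 + ρ_b·K_d/n = 1 + 1.77×0.23/0.25 = 2.628
Contaminant velocity v_c = v/R = 0.07842/2.628 = 0.02984 m/d
t = L/v_c = 45.9/0.02984 = 1538 d
   = 1538/365 = 4.21 yr

4.21 years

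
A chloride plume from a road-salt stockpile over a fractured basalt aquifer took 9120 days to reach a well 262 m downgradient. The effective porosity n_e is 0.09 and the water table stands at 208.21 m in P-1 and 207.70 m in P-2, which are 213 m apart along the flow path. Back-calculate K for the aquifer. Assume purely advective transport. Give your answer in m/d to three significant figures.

1.08 m/d

Hydraulic gradient i = (208.21 − 207.70) / 213 = 0.51 / 213 = 0.002394
v = L / t = 262 / 9120 = 0.02873 m/d
K = v · n / i = 0.02873 × 0.09 / 0.002394 = 1.08 m/d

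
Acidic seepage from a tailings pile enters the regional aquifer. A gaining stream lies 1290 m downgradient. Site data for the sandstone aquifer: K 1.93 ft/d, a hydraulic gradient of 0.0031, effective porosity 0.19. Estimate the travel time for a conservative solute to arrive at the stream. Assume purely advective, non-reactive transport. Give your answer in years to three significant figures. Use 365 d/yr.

368 years

K = 1.93 ft/d × 0.3048 = 0.5883 m/d
q = Ki = 0.5883 × 0.0031 = 0.001824 m/d
Seepage velocity v = q / n = 0.001824 / 0.19 = 0.009598 m/d
t = L / v = 1290 / 0.009598 = 134400 d
   = 134400 / 365 = 368 yr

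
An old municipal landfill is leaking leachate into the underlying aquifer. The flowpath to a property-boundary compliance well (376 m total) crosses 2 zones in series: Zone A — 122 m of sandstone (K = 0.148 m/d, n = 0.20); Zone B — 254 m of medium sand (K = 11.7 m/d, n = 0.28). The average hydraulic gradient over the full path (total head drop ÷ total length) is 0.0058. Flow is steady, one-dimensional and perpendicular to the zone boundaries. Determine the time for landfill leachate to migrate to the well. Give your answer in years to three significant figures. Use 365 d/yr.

For zones in series the flux q is common to all zones; the equivalent conductivity is the harmonic (thickness-weighted) mean, K_eq = L_total / Σ(L_j/K_j).
Σ(L/K) = 122/0.148 + 254/11.7 = 824.3 + 21.71 = 846.0 d
K_eq = L_total / Σ(L/K) = 376 / 846.0 = 0.4444 m/d
q = K_eq · i = 0.4444 × 0.0058 = 0.002578 m/d (same in every zone)
Zone A: v = q/n = 0.002578/0.20 = 0.01289 m/d → t_A = 122/0.01289 = 9466 d
Zone B: v = q/n = 0.002578/0.28 = 0.009206 m/d → t_B = 254/0.009206 = 27590 d
Total t = 9466 + 27590 = 37060 d
   = 37060 / 365 = 102 yr

102 years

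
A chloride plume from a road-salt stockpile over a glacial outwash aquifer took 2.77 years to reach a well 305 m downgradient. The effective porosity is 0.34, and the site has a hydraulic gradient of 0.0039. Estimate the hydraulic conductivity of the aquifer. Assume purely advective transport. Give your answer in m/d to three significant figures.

26.3 m/d

t = 2.77 years = 1011 d
v = L / t = 305 / 1011 = 0.3017 m/d
K = v · n / i = 0.3017 × 0.34 / 0.0039 = 26.3 m/d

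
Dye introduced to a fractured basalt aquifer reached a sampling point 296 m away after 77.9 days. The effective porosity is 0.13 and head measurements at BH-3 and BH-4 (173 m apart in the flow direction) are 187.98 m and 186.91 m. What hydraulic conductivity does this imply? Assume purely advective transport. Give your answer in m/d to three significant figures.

Hydraulic gradient i = (187.98 − 186.91) / 173 = 1.07 / 173 = 0.006185
v = L / t = 296 / 77.9 = 3.800 m/d
K = v · n / i = 3.800 × 0.13 / 0.006185 = 79.9 m/d

79.9 m/d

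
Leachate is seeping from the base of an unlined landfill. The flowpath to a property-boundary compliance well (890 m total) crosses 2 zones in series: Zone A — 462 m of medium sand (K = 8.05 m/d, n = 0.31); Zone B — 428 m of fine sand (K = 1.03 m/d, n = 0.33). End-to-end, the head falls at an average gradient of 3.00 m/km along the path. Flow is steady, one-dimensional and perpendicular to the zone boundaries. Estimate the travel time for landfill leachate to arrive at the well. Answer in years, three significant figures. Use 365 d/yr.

138 years

Steady 1-D flow in series ⇒ the Darcy flux q is identical in every zone and the zone head losses add (resistances L/K in series).
Σ(L/K) = 462/8.05 + 428/1.03 = 57.39 + 415.5 = 472.9 d
K_eq = L_total / Σ(L/K) = 890 / 472.9 = 1.882 m/d
q = K_eq · i = 1.882 × 0.0030 = 0.005646 m/d (same in every zone)
Zone A: v = q/n = 0.005646/0.31 = 0.01821 m/d → t_A = 462/0.01821 = 25370 d
Zone B: v = q/n = 0.005646/0.33 = 0.01711 m/d → t_B = 428/0.01711 = 25020 d
Total t = 25370 + 25020 = 50390 d
   = 50390 / 365 = 138 yr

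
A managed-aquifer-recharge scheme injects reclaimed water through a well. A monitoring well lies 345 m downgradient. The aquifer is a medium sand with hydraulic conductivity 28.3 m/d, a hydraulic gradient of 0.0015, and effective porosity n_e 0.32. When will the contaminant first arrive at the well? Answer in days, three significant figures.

Specific discharge q = 28.3 × 0.0015 = 0.04245 m/d
v_s = q/n_e = 0.04245/0.32 = 0.1327 m/d
t = L / v = 345 / 0.1327 = 2601 d

2600 days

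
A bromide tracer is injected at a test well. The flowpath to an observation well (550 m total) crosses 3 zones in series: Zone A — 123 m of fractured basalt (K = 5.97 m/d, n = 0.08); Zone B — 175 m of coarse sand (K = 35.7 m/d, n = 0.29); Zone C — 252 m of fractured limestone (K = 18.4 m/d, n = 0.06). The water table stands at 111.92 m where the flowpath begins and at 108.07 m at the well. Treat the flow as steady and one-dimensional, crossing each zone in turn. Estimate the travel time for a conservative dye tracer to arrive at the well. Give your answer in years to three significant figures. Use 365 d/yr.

2.11 years

Total head drop ΔH = 111.92 − 108.07 = 3.85 m
Continuity: the same q passes through each zone, so ΔH = q·Σ(L_j/K_j) — the zones act as resistances in series.
Σ(L/K) = 123/5.97 + 175/35.7 + 252/18.4 = 20.60 + 4.902 + 13.70 = 39.20 d
q = ΔH / Σ(L/K) = 3.85 / 39.20 = 0.09821 m/d (same in every zone)
Zone A: v = q/n = 0.09821/0.08 = 1.228 m/d → t_A = 123/1.228 = 100.2 d
Zone B: v = q/n = 0.09821/0.29 = 0.3387 m/d → t_B = 175/0.3387 = 516.7 d
Zone C: v = q/n = 0.09821/0.06 = 1.637 m/d → t_C = 252/1.637 = 154.0 d
Total t = 100.2 + 516.7 + 154.0 = 770.9 d
   = 770.9 / 365 = 2.11 yr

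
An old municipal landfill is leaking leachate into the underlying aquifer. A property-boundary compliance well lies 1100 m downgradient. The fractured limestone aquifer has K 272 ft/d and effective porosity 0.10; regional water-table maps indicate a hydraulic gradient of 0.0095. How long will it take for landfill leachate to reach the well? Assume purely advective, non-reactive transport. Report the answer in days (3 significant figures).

K = 272 ft/d × 0.3048 = 82.91 m/d
Specific discharge q = 82.91 × 0.0095 = 0.7876 m/d
v = Ki/n = 82.91·0.0095/0.10 = 7.876 m/d
t = L / v = 1100 / 7.876 = 139.7 d

140 days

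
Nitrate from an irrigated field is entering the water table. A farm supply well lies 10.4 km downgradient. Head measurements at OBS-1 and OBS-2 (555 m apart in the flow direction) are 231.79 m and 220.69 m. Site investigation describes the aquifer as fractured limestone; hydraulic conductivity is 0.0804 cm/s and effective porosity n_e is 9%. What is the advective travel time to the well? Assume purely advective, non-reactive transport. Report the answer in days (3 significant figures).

Hydraulic gradient i = (231.79 − 220.69) / 555 = 11.10 / 555 = 0.02000
K = 0.0804 cm/s × 864 = 69.47 m/d
q = Ki = 69.47 × 0.02000 = 1.389 m/d
Average linear velocity = 1.389 / 0.09 = 15.44 m/d
L = 10.4 km = 10400 m
t = L / v = 10400 / 15.44 = 673.7 d

674 days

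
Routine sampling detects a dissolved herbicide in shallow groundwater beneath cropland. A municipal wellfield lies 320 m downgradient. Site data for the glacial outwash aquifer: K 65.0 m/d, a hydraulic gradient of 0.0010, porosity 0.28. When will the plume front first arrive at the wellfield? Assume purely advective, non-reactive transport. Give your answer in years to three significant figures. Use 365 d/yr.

Specific discharge q = 65.0 × 0.0010 = 0.06500 m/d
v_s = q/n_e = 0.06500/0.28 = 0.2321 m/d
t = L / v = 320 / 0.2321 = 1378 d
   = 1378 / 365 = 3.78 yr

3.78 years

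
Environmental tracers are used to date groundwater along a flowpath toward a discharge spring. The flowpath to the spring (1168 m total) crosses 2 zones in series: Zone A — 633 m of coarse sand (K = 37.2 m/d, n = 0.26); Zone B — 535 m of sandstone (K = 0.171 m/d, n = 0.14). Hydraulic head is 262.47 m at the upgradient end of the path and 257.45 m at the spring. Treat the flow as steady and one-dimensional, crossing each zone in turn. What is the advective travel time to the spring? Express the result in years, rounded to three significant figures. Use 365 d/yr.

Total head drop ΔH = 262.47 − 257.45 = 5.02 m
Steady 1-D flow in series ⇒ the Darcy flux q is identical in every zone and the zone head losses add (resistances L/K in series).
Σ(L/K) = 633/37.2 + 535/0.171 = 17.02 + 3129 = 3146 d
q = ΔH / Σ(L/K) = 5.02 / 3146 = 0.001596 m/d (same in every zone)
Zone A: v = q/n = 0.001596/0.26 = 0.006138 m/d → t_A = 633/0.006138 = 103100 d
Zone B: v = q/n = 0.001596/0.14 = 0.01140 m/d → t_B = 535/0.01140 = 46930 d
Total t = 103100 + 46930 = 150100 d
   = 150100 / 365 = 411 yr

411 years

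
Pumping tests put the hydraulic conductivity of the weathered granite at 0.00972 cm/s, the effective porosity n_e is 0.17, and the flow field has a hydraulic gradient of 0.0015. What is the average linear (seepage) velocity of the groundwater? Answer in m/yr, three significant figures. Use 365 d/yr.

K = 0.00972 cm/s × 864 = 8.398 m/d
Specific discharge q = 8.398 × 0.0015 = 0.01260 m/d
Average linear velocity = 0.01260 / 0.17 = 0.07410 m/d
   = 0.07410 × 365 = 27.0 m/yr

27.0 m/yr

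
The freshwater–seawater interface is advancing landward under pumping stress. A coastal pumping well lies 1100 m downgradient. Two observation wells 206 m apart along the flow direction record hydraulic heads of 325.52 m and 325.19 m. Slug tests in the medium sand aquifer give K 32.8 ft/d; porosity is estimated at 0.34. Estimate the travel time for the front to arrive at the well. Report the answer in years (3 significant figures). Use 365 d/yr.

64.0 years

Hydraulic gradient i = (325.52 − 325.19) / 206 = 0.33 / 206 = 0.001602
K = 32.8 ft/d × 0.3048 = 9.997 m/d
Darcy flux q = K·i = 9.997 × 0.001602 = 0.01602 m/d
v = Ki/n = 9.997·0.001602/0.34 = 0.04710 m/d
t = L / v = 1100 / 0.04710 = 23350 d
   = 23350 / 365 = 64.0 yr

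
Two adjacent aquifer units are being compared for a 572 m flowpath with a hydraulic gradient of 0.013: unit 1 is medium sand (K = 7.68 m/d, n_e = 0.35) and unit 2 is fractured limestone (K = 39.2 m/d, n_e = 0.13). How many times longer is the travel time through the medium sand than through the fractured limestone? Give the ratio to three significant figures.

Unit 1 (medium sand): v = 7.68×0.013/0.35 = 0.2853 m/d, t = 572/0.2853 = 2005 d
Unit 2 (fractured limestone): v = 39.2×0.013/0.13 = 3.920 m/d, t = 572/3.920 = 145.9 d
t(medium sand) / t(fractured limestone) = 2005/145.9 = 13.7

13.7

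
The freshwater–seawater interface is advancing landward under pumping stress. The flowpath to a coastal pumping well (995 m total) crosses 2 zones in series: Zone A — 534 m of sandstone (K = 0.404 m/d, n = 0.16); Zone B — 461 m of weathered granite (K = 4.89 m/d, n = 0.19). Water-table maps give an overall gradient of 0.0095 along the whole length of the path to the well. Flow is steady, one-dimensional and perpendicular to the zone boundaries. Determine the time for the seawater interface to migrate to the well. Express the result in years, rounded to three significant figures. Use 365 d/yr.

Steady 1-D flow in series ⇒ the Darcy flux q is identical in every zone and the zone head losses add (resistances L/K in series).
Σ(L/K) = 534/0.404 + 461/4.89 = 1322 + 94.27 = 1416 d
K_eq = L_total / Σ(L/K) = 995 / 1416 = 0.7027 m/d
q = K_eq · i = 0.7027 × 0.0095 = 0.006675 m/d (same in every zone)
Zone A: v = q/n = 0.006675/0.16 = 0.04172 m/d → t_A = 534/0.04172 = 12800 d
Zone B: v = q/n = 0.006675/0.19 = 0.03513 m/d → t_B = 461/0.03513 = 13120 d
Total t = 12800 + 13120 = 25920 d
   = 25920 / 365 = 71.0 yr

71.0 years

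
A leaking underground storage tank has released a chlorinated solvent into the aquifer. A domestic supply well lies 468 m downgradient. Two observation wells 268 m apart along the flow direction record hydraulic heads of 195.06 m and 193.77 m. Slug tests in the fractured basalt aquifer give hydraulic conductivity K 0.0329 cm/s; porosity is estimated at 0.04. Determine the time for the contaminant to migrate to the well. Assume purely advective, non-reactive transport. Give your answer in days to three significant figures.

Hydraulic gradient i = (195.06 − 193.77) / 268 = 1.29 / 268 = 0.004813
K = 0.0329 cm/s × 864 = 28.43 m/d
Darcy flux q = K·i = 28.43 × 0.004813 = 0.1368 m/d
v_s = q/n_e = 0.1368/0.04 = 3.421 m/d
t = L / v = 468 / 3.421 = 136.8 d

137 days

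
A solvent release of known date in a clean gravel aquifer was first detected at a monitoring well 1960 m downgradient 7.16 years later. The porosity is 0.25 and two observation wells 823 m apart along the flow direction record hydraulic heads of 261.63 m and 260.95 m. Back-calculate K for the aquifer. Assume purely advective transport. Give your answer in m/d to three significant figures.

227 m/d

Hydraulic gradient i = (261.63 − 260.95) / 823 = 0.68 / 823 = 8.262e-4
t = 7.16 years = 2613 d
v = L / t = 1960 / 2613 = 0.7500 m/d
K = v · n / i = 0.7500 × 0.25 / 8.262e-4 = 227 m/d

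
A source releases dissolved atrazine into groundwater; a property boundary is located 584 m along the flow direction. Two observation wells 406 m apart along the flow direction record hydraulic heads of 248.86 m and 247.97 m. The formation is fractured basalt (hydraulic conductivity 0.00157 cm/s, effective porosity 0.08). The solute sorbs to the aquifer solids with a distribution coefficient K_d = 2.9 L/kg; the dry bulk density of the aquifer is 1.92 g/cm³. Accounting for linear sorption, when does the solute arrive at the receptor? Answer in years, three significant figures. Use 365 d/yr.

Hydraulic gradient i = (248.86 − 247.97) / 406 = 0.89 / 406 = 0.002192
K = 0.00157 cm/s × 864 = 1.356 m/d
Specific discharge q = 1.356 × 0.002192 = 0.002974 m/d
Average linear velocity = 0.002974 / 0.08 = 0.03717 m/d
Retardation R = 1 + ρ_b·K_d/n = 1 + 1.92×2.9/0.08 = 70.60
Contaminant velocity v_c = v/R = 0.03717/70.60 = 5.265e-4 m/d
t = L/v_c = 584/5.265e-4 = 1.109e6 d
   = 1.109e6/365 = 3040 yr

3040 years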